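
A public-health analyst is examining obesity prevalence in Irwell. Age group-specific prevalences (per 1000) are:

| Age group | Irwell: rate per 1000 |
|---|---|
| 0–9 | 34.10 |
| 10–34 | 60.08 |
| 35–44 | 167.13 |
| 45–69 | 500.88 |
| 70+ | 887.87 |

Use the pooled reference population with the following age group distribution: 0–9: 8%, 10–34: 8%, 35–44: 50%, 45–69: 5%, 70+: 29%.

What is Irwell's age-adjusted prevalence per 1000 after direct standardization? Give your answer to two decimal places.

373.63

Standard weights: 0.08, 0.08, 0.50, 0.05, 0.29.
Standardized rate: 0.0800×34.10 + 0.0800×60.08 + 0.5000×167.13 + 0.0500×500.88 + 0.2900×887.87 = 373.6257 per 1000.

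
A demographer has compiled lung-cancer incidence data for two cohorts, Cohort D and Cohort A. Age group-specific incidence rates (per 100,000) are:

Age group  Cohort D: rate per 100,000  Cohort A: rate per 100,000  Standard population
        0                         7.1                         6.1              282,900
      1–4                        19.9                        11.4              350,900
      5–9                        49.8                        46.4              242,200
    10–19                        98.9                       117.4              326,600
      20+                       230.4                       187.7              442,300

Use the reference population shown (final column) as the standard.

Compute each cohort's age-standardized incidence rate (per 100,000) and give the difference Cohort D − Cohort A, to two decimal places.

Standard total = 1,644,900; weights = 0.1720, 0.2133, 0.1472, 0.1986, 0.2689.
Cohort D: 0.1720×7.1 + 0.2133×19.9 + 0.1472×49.8 + 0.1986×98.9 + 0.2689×230.4 = 94.3885 per 100,000.
Cohort A: 0.1720×6.1 + 0.2133×11.4 + 0.1472×46.4 + 0.1986×117.4 + 0.2689×187.7 = 84.0942 per 100,000.
Difference = 94.3885 − 84.0942 = 10.2943.

10.29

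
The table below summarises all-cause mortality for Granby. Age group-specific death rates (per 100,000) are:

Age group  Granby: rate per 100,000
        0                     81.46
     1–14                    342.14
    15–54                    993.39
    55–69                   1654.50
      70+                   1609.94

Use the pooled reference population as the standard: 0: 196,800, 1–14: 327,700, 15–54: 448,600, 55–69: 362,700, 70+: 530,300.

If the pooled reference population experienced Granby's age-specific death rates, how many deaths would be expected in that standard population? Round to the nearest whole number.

Expected deaths = Σ (standard pop × age-specific rate ÷ 100,000)
= 196,800×81.46/100,000 + 327,700×342.14/100,000 + 448,600×993.39/100,000 + 362,700×1654.50/100,000 + 530,300×1609.94/100,000
= 160.31 + 1121.19 + 4456.35 + 6000.87 + 8537.51 = 20276.24.

20276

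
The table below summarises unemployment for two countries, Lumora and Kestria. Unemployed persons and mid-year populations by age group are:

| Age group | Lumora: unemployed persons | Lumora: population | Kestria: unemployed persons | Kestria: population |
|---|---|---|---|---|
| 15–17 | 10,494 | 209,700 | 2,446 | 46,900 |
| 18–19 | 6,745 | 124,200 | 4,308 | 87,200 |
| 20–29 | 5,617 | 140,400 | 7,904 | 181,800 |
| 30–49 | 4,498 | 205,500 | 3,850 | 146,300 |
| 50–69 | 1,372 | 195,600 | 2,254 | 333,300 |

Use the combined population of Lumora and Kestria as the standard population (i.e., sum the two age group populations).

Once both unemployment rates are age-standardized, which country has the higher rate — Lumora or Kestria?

Age-specific rates per 1,000 for Lumora: 50.043, 54.308, 40.007, 21.888, 7.014.
For Kestria: 52.154, 49.404, 43.476, 26.316, 6.763.
Combined standard total = 1,670,900; weights = 0.1536, 0.1265, 0.1928, 0.2105, 0.3165.
Lumora: 0.1536×50.043 + 0.1265×54.308 + 0.1928×40.007 + 0.2105×21.888 + 0.3165×7.014 = 29.0993 per 1,000.
Kestria: 0.1536×52.154 + 0.1265×49.404 + 0.1928×43.476 + 0.2105×26.316 + 0.3165×6.763 = 30.3245 per 1,000.
The crude rates (32.81 vs 26.10) would put Lumora higher, but that reflects its age composition; once standardized to a common age structure, Kestria has the higher underlying rate.

Kestria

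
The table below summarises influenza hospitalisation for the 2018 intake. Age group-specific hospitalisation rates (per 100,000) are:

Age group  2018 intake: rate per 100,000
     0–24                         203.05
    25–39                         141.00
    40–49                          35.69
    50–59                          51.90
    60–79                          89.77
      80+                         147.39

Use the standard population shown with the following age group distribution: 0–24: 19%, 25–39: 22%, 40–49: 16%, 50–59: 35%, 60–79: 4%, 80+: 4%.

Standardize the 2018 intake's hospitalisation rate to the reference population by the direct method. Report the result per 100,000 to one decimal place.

103.0

Standard weights: 0.19, 0.22, 0.16, 0.35, 0.04, 0.04.
Standardized rate: 0.1900×203.05 + 0.2200×141.00 + 0.1600×35.69 + 0.3500×51.90 + 0.0400×89.77 + 0.0400×147.39 = 102.9613 per 100,000.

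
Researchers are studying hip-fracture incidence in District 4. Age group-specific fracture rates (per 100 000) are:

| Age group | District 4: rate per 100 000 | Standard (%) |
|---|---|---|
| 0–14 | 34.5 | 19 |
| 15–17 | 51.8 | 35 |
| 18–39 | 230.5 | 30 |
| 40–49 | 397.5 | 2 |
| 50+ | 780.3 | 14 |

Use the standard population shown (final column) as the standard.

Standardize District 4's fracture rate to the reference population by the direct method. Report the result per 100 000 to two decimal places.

211.03

Standard weights: 0.19, 0.35, 0.30, 0.02, 0.14.
Standardized rate: 0.1900×34.5 + 0.3500×51.8 + 0.3000×230.5 + 0.0200×397.5 + 0.1400×780.3 = 211.0270 per 100 000.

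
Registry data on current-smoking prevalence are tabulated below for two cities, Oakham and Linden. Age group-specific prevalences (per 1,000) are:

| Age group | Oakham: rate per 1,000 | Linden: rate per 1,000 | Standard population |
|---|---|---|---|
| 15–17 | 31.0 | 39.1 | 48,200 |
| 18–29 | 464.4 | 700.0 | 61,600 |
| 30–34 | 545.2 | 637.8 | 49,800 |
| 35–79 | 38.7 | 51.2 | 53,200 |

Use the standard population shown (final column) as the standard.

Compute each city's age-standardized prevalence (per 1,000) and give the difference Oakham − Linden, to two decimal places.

Standard total = 212,800; weights = 0.2265, 0.2895, 0.2340, 0.2500.
Oakham: 0.2265×31.0 + 0.2895×464.4 + 0.2340×545.2 + 0.2500×38.7 = 278.7173 per 1,000.
Linden: 0.2265×39.1 + 0.2895×700.0 + 0.2340×637.8 + 0.2500×51.2 = 373.5475 per 1,000.
Difference = 278.7173 − 373.5475 = -94.8302.

-94.83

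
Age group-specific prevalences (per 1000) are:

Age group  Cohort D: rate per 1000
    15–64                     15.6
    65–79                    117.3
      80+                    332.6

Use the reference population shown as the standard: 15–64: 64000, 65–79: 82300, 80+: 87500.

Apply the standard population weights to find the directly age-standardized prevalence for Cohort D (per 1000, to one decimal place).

170.0

Standard total = 233800; weights = 0.2737, 0.3520, 0.3743.
Standardized rate: 0.2737×15.6 + 0.3520×117.3 + 0.3743×332.6 = 170.0372 per 1000.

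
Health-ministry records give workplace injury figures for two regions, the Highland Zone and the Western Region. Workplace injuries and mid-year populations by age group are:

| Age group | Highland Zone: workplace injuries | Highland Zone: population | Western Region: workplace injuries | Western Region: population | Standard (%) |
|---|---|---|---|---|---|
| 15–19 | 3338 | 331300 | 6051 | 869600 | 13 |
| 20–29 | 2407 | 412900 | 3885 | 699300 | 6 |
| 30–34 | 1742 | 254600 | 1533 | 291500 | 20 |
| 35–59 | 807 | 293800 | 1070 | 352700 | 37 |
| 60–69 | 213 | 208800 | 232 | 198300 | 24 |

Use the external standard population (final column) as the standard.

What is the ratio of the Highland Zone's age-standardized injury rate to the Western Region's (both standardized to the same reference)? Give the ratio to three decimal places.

Age-specific rates per 10000 for the Highland Zone: 100.75, 58.29, 68.42, 27.47, 10.20.
For the Western Region: 69.58, 55.56, 52.59, 30.34, 11.70.
Standard weights: 0.13, 0.06, 0.20, 0.37, 0.24.
The Highland Zone: 0.1300×100.75 + 0.0600×58.29 + 0.2000×68.42 + 0.3700×27.47 + 0.2400×10.20 = 42.8913 per 10000.
The Western Region: 0.1300×69.58 + 0.0600×55.56 + 0.2000×52.59 + 0.3700×30.34 + 0.2400×11.70 = 36.9299 per 10000.
Ratio = 42.8913 ÷ 36.9299 = 1.16142.

1.161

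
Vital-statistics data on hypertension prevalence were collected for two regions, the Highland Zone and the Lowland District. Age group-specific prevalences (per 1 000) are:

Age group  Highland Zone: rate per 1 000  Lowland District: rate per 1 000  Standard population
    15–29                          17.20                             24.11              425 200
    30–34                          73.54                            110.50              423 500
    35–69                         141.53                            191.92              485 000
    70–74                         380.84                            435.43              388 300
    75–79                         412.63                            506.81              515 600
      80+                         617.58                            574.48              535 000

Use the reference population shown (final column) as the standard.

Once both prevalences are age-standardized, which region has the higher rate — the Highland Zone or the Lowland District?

Standard total = 2 772 600; weights = 0.1534, 0.1527, 0.1749, 0.1400, 0.1860, 0.1930.
The Highland Zone: 0.1534×17.20 + 0.1527×73.54 + 0.1749×141.53 + 0.1400×380.84 + 0.1860×412.63 + 0.1930×617.58 = 287.8660 per 1 000.
The Lowland District: 0.1534×24.11 + 0.1527×110.50 + 0.1749×191.92 + 0.1400×435.43 + 0.1860×506.81 + 0.1930×574.48 = 320.2283 per 1 000.

Lowland District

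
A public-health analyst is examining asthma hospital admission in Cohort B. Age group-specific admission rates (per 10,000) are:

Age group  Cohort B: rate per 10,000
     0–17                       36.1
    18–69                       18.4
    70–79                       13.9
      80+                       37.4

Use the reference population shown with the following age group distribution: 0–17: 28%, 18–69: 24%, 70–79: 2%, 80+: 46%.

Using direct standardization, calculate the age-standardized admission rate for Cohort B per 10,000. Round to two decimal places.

Standard weights: 0.28, 0.24, 0.02, 0.46.
Standardized rate: 0.2800×36.1 + 0.2400×18.4 + 0.0200×13.9 + 0.4600×37.4 = 32.0060 per 10,000.

32.01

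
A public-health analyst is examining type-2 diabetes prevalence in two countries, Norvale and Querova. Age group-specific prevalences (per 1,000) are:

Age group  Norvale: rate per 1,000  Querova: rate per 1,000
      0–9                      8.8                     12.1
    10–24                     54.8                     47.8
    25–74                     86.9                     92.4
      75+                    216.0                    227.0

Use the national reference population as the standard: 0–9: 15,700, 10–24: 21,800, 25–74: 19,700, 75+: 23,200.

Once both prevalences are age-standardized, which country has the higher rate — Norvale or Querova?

Standard total = 80,400; weights = 0.1953, 0.2711, 0.2450, 0.2886.
Norvale: 0.1953×8.8 + 0.2711×54.8 + 0.2450×86.9 + 0.2886×216.0 = 100.1981 per 1,000.
Querova: 0.1953×12.1 + 0.2711×47.8 + 0.2450×92.4 + 0.2886×227.0 = 103.4663 per 1,000.

Querova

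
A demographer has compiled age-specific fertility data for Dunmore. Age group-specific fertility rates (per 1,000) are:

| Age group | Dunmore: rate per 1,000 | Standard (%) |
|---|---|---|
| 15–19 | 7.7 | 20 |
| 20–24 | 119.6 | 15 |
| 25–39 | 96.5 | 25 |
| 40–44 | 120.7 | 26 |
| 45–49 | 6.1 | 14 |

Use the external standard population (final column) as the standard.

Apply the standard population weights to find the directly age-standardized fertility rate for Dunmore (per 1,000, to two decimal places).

Standard weights: 0.20, 0.15, 0.25, 0.26, 0.14.
Standardized rate: 0.2000×7.7 + 0.1500×119.6 + 0.2500×96.5 + 0.2600×120.7 + 0.1400×6.1 = 75.8410 per 1,000.

75.84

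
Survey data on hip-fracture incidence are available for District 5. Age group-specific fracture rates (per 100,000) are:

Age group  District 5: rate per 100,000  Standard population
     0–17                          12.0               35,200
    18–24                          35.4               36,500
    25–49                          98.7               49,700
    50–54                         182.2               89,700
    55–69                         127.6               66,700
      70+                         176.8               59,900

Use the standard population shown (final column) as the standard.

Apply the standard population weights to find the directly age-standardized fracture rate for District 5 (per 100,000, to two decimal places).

124.56

Standard total = 337,700; weights = 0.1042, 0.1081, 0.1472, 0.2656, 0.1975, 0.1774.
Standardized rate: 0.1042×12.0 + 0.1081×35.4 + 0.1472×98.7 + 0.2656×182.2 + 0.1975×127.6 + 0.1774×176.8 = 124.5617 per 100,000.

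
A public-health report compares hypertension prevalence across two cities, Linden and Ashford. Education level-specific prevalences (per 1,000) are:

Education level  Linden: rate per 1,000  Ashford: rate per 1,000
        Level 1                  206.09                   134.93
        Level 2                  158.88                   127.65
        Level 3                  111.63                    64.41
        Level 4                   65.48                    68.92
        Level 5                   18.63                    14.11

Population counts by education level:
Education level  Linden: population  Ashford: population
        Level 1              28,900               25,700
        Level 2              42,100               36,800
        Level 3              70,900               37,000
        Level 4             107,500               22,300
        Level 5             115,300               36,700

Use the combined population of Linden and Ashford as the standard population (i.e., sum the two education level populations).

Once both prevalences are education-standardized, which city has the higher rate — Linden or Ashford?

Linden

Combined standard total = 523,200; weights = 0.1044, 0.1508, 0.2062, 0.2481, 0.2905.
Linden: 0.1044×206.09 + 0.1508×158.88 + 0.2062×111.63 + 0.2481×65.48 + 0.2905×18.63 = 90.1454 per 1,000.
Ashford: 0.1044×134.93 + 0.1508×127.65 + 0.2062×64.41 + 0.2481×68.92 + 0.2905×14.11 = 67.8118 per 1,000.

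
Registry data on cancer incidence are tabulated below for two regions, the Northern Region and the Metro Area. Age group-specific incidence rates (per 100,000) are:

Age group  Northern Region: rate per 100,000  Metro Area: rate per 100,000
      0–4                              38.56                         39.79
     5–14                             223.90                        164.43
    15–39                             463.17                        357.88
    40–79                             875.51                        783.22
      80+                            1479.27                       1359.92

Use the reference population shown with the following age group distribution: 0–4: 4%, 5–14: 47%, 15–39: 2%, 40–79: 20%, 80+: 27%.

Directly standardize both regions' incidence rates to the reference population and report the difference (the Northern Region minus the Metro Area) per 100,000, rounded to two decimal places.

80.69

Standard weights: 0.04, 0.47, 0.02, 0.20, 0.27.
The Northern Region: 0.0400×38.56 + 0.4700×223.90 + 0.0200×463.17 + 0.2000×875.51 + 0.2700×1479.27 = 690.5437 per 100,000.
The Metro Area: 0.0400×39.79 + 0.4700×164.43 + 0.0200×357.88 + 0.2000×783.22 + 0.2700×1359.92 = 609.8537 per 100,000.
Difference = 690.5437 − 609.8537 = 80.6900.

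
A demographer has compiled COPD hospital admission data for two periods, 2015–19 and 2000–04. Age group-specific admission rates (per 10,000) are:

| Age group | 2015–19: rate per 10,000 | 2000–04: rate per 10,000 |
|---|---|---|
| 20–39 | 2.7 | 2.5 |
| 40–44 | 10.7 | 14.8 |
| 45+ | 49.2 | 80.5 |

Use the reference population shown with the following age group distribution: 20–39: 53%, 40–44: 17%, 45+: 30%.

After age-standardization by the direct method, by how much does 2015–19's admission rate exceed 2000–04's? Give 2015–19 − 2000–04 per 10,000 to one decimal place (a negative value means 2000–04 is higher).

Standard weights: 0.53, 0.17, 0.30.
2015–19: 0.5300×2.7 + 0.1700×10.7 + 0.3000×49.2 = 18.0100 per 10,000.
2000–04: 0.5300×2.5 + 0.1700×14.8 + 0.3000×80.5 = 27.9910 per 10,000.
Difference = 18.0100 − 27.9910 = -9.9810.

-10.0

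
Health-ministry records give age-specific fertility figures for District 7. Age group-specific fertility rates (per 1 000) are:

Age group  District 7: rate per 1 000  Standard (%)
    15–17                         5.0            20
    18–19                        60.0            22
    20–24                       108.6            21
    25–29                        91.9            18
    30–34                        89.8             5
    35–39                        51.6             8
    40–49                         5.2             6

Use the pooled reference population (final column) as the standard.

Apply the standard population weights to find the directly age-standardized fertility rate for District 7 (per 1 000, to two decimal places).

Standard weights: 0.20, 0.22, 0.21, 0.18, 0.05, 0.08, 0.06.
Standardized rate: 0.2000×5.0 + 0.2200×60.0 + 0.2100×108.6 + 0.1800×91.9 + 0.0500×89.8 + 0.0800×51.6 + 0.0600×5.2 = 62.4780 per 1 000.

62.48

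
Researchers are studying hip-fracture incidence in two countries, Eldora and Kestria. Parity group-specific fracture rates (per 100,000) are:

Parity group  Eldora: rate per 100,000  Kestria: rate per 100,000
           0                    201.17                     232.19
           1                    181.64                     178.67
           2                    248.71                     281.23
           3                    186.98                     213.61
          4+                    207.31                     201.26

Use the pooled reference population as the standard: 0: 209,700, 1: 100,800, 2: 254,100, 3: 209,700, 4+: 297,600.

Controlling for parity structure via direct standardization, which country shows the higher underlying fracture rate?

Kestria

Standard total = 1,071,900; weights = 0.1956, 0.0940, 0.2371, 0.1956, 0.2776.
Eldora: 0.1956×201.17 + 0.0940×181.64 + 0.2371×248.71 + 0.1956×186.98 + 0.2776×207.31 = 209.5317 per 100,000.
Kestria: 0.1956×232.19 + 0.0940×178.67 + 0.2371×281.23 + 0.1956×213.61 + 0.2776×201.26 = 226.5600 per 100,000.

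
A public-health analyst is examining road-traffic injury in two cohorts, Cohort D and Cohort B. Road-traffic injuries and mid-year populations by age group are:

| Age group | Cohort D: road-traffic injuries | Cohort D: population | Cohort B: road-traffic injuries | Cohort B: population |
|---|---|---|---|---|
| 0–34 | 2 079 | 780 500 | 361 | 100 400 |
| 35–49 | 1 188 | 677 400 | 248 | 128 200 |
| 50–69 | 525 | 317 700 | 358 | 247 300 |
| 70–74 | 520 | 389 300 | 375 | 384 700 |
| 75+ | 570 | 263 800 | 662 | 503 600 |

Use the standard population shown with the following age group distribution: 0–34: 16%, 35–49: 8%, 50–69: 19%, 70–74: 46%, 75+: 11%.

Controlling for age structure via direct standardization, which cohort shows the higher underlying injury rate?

Cohort D

Age-specific rates per 100 000 for Cohort D: 266.37, 175.38, 165.25, 133.57, 216.07.
For Cohort B: 359.56, 193.45, 144.76, 97.48, 131.45.
Standard weights: 0.16, 0.08, 0.19, 0.46, 0.11.
Cohort D: 0.1600×266.37 + 0.0800×175.38 + 0.1900×165.25 + 0.4600×133.57 + 0.1100×216.07 = 173.2581 per 100 000.
Cohort B: 0.1600×359.56 + 0.0800×193.45 + 0.1900×144.76 + 0.4600×97.48 + 0.1100×131.45 = 159.8108 per 100 000.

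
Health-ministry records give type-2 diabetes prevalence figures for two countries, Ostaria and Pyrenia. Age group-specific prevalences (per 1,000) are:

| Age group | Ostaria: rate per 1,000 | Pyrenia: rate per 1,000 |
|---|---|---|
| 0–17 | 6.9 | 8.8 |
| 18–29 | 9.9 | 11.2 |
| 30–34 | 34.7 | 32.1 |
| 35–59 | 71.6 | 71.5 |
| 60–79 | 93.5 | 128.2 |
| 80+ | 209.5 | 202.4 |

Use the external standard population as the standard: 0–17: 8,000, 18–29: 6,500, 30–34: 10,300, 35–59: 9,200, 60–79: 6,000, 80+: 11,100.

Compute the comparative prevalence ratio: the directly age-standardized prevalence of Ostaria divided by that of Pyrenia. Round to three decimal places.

0.970

Standard total = 51,100; weights = 0.1566, 0.1272, 0.2016, 0.1800, 0.1174, 0.2172.
Ostaria: 0.1566×6.9 + 0.1272×9.9 + 0.2016×34.7 + 0.1800×71.6 + 0.1174×93.5 + 0.2172×209.5 = 78.7110 per 1,000.
Pyrenia: 0.1566×8.8 + 0.1272×11.2 + 0.2016×32.1 + 0.1800×71.5 + 0.1174×128.2 + 0.2172×202.4 = 81.1638 per 1,000.
Ratio = 78.7110 ÷ 81.1638 = 0.96978.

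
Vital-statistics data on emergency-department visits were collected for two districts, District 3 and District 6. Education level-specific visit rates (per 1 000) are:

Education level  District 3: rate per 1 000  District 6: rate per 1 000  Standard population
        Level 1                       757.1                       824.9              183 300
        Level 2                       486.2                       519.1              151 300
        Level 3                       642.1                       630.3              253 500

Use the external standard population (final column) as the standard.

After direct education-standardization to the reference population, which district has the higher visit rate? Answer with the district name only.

Standard total = 588 100; weights = 0.3117, 0.2573, 0.4310.
District 3: 0.3117×757.1 + 0.2573×486.2 + 0.4310×642.1 = 637.8351 per 1 000.
District 6: 0.3117×824.9 + 0.2573×519.1 + 0.4310×630.3 = 662.3449 per 1 000.

District 6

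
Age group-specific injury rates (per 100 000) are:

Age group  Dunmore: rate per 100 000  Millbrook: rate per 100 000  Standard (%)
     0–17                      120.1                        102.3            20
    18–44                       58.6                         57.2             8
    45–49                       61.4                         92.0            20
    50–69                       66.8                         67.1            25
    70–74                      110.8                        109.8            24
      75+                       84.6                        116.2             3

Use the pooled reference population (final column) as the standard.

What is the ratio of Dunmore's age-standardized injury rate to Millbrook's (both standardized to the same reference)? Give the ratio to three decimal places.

0.964

Standard weights: 0.20, 0.08, 0.20, 0.25, 0.24, 0.03.
Dunmore: 0.2000×120.1 + 0.0800×58.6 + 0.2000×61.4 + 0.2500×66.8 + 0.2400×110.8 + 0.0300×84.6 = 86.8180 per 100 000.
Millbrook: 0.2000×102.3 + 0.0800×57.2 + 0.2000×92.0 + 0.2500×67.1 + 0.2400×109.8 + 0.0300×116.2 = 90.0490 per 100 000.
Ratio = 86.8180 ÷ 90.0490 = 0.96412.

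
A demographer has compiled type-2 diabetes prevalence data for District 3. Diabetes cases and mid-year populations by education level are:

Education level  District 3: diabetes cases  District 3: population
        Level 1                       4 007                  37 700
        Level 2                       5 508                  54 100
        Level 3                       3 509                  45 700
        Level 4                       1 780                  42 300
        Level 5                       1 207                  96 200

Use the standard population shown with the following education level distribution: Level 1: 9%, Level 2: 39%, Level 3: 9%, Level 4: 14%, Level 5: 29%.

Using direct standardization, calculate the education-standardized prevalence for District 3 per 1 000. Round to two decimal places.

65.71

Education-specific rates per 1 000 for District 3: 106.286, 101.811, 76.783, 42.080, 12.547.
Standard weights: 0.09, 0.39, 0.09, 0.14, 0.29.
Standardized rate: 0.0900×106.286 + 0.3900×101.811 + 0.0900×76.783 + 0.1400×42.080 + 0.2900×12.547 = 65.7126 per 1 000.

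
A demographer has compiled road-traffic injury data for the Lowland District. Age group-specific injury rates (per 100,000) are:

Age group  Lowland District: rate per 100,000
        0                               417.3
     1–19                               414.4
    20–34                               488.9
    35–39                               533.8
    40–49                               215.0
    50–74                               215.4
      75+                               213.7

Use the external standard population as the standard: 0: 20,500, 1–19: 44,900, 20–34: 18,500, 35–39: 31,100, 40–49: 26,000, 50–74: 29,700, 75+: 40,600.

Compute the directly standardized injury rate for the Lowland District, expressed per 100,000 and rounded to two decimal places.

Standard total = 211,300; weights = 0.0970, 0.2125, 0.0876, 0.1472, 0.1230, 0.1406, 0.1921.
Standardized rate: 0.0970×417.3 + 0.2125×414.4 + 0.0876×488.9 + 0.1472×533.8 + 0.1230×215.0 + 0.1406×215.4 + 0.1921×213.7 = 347.7077 per 100,000.

347.71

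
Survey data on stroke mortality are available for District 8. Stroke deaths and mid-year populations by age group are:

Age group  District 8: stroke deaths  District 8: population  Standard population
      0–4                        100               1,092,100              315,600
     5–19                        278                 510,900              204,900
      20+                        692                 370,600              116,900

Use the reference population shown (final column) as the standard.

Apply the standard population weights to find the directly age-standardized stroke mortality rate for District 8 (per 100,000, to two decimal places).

Age-specific rates per 100,000 for District 8: 9.16, 54.41, 186.72.
Standard total = 637,400; weights = 0.4951, 0.3215, 0.1834.
Standardized rate: 0.4951×9.16 + 0.3215×54.41 + 0.1834×186.72 = 56.2712 per 100,000.

56.27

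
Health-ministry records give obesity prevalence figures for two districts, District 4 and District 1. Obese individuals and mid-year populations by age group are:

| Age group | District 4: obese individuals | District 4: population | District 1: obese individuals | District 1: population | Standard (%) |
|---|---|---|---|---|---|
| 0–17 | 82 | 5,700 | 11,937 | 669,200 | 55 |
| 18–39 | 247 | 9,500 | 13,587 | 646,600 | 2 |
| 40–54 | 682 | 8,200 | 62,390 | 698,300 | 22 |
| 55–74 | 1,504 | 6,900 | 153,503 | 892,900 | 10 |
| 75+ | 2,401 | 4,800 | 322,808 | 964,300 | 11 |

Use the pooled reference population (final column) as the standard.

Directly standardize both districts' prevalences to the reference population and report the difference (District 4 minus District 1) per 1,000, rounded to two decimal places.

19.65

Age-specific rates per 1,000 for District 4: 14.386, 26.000, 83.171, 217.971, 500.208.
For District 1: 17.838, 21.013, 89.346, 171.915, 334.759.
Standard weights: 0.55, 0.02, 0.22, 0.10, 0.11.
District 4: 0.5500×14.386 + 0.0200×26.000 + 0.2200×83.171 + 0.1000×217.971 + 0.1100×500.208 = 103.5499 per 1,000.
District 1: 0.5500×17.838 + 0.0200×21.013 + 0.2200×89.346 + 0.1000×171.915 + 0.1100×334.759 = 83.9020 per 1,000.
Difference = 103.5499 − 83.9020 = 19.6478.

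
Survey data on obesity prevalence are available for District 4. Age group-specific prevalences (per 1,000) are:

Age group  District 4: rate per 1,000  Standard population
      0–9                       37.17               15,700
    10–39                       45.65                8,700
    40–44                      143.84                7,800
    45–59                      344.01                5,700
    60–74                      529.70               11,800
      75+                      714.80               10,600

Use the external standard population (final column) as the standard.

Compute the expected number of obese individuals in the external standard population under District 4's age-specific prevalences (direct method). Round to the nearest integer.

17891

Expected obese individuals = Σ (standard pop × age-specific rate ÷ 1,000)
= 15,700×37.17/1,000 + 8,700×45.65/1,000 + 7,800×143.84/1,000 + 5,700×344.01/1,000 + 11,800×529.70/1,000 + 10,600×714.80/1,000
= 583.57 + 397.15 + 1121.95 + 1960.86 + 6250.46 + 7576.88 = 17890.87.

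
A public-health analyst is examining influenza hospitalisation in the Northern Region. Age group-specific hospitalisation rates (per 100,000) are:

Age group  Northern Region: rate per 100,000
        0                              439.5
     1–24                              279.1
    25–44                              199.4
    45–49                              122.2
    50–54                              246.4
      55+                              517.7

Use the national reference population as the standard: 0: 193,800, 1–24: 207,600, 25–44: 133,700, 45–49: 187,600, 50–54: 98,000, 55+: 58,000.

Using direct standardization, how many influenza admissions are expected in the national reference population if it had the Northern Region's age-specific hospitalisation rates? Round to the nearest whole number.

Expected influenza admissions = Σ (standard pop × age-specific rate ÷ 100,000)
= 193,800×439.5/100,000 + 207,600×279.1/100,000 + 133,700×199.4/100,000 + 187,600×122.2/100,000 + 98,000×246.4/100,000 + 58,000×517.7/100,000
= 851.75 + 579.41 + 266.60 + 229.25 + 241.47 + 300.27 = 2468.75.

2469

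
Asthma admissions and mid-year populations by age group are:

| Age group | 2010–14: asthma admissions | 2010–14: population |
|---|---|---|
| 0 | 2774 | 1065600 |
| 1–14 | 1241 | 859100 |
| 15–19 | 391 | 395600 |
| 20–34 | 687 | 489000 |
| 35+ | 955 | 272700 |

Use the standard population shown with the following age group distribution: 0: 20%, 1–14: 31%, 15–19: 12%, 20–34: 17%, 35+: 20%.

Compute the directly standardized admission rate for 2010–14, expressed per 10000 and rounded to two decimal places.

Age-specific rates per 10000 for 2010–14: 26.03, 14.45, 9.88, 14.05, 35.02.
Standard weights: 0.20, 0.31, 0.12, 0.17, 0.20.
Standardized rate: 0.2000×26.03 + 0.3100×14.45 + 0.1200×9.88 + 0.1700×14.05 + 0.2000×35.02 = 20.2629 per 10000.

20.26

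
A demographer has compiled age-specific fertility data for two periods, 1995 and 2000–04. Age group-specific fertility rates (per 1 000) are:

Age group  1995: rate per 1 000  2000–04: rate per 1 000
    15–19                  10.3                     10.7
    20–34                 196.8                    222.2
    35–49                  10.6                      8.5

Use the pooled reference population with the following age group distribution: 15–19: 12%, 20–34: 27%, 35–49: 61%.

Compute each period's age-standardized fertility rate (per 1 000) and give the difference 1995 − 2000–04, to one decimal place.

Standard weights: 0.12, 0.27, 0.61.
1995: 0.1200×10.3 + 0.2700×196.8 + 0.6100×10.6 = 60.8380 per 1 000.
2000–04: 0.1200×10.7 + 0.2700×222.2 + 0.6100×8.5 = 66.4630 per 1 000.
Difference = 60.8380 − 66.4630 = -5.6250.

-5.6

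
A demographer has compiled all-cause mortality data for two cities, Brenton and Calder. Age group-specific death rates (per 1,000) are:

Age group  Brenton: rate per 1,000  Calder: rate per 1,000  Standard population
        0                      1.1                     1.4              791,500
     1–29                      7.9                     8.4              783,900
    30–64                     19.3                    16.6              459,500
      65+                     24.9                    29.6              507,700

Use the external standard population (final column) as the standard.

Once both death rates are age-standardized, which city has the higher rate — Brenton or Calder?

Standard total = 2,542,600; weights = 0.3113, 0.3083, 0.1807, 0.1997.
Brenton: 0.3113×1.1 + 0.3083×7.9 + 0.1807×19.3 + 0.1997×24.9 = 11.2379 per 1,000.
Calder: 0.3113×1.4 + 0.3083×8.4 + 0.1807×16.6 + 0.1997×29.6 = 11.9360 per 1,000.

Calder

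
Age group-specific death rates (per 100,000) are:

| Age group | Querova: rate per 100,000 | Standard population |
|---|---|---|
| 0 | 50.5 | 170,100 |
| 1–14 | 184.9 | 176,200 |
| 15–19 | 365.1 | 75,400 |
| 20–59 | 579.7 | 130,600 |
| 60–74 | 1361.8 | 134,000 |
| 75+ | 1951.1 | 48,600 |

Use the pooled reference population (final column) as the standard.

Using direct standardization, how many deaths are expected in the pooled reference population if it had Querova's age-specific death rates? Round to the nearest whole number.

4217

Expected deaths = Σ (standard pop × age-specific rate ÷ 100,000)
= 170,100×50.5/100,000 + 176,200×184.9/100,000 + 75,400×365.1/100,000 + 130,600×579.7/100,000 + 134,000×1361.8/100,000 + 48,600×1951.1/100,000
= 85.90 + 325.79 + 275.29 + 757.09 + 1824.81 + 948.23 = 4217.11.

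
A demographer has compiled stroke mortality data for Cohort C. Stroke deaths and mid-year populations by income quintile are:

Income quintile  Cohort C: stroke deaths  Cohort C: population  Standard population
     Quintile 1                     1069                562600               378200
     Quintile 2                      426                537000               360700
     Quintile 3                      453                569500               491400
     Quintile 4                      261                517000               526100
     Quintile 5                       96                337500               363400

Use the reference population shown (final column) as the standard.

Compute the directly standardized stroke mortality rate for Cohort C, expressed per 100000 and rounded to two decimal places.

83.24

Income-specific rates per 100000 for Cohort C: 190.01, 79.33, 79.54, 50.48, 28.44.
Standard total = 2119800; weights = 0.1784, 0.1702, 0.2318, 0.2482, 0.1714.
Standardized rate: 0.1784×190.01 + 0.1702×79.33 + 0.2318×79.54 + 0.2482×50.48 + 0.1714×28.44 = 83.2437 per 100000.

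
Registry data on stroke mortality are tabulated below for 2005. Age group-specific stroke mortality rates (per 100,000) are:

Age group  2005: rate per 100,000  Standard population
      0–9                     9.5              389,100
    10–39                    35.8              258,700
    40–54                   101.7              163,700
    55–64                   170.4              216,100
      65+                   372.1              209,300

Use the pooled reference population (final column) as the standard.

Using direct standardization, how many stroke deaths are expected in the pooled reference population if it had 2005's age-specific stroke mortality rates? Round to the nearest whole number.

Expected stroke deaths = Σ (standard pop × age-specific rate ÷ 100,000)
= 389,100×9.5/100,000 + 258,700×35.8/100,000 + 163,700×101.7/100,000 + 216,100×170.4/100,000 + 209,300×372.1/100,000
= 36.96 + 92.61 + 166.48 + 368.23 + 778.81 = 1443.10.

1443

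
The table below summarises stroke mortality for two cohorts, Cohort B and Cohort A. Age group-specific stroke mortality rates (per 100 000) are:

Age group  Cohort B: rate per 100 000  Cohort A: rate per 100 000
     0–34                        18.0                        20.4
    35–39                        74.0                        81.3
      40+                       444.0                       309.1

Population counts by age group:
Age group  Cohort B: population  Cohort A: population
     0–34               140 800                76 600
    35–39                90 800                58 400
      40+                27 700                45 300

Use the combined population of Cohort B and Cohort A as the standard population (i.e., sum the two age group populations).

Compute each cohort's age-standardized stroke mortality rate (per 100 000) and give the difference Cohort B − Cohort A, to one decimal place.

18.7

Combined standard total = 439 600; weights = 0.4945, 0.3394, 0.1661.
Cohort B: 0.4945×18.0 + 0.3394×74.0 + 0.1661×444.0 = 107.7480 per 100 000.
Cohort A: 0.4945×20.4 + 0.3394×81.3 + 0.1661×309.1 = 89.0110 per 100 000.
Difference = 107.7480 − 89.0110 = 18.7370.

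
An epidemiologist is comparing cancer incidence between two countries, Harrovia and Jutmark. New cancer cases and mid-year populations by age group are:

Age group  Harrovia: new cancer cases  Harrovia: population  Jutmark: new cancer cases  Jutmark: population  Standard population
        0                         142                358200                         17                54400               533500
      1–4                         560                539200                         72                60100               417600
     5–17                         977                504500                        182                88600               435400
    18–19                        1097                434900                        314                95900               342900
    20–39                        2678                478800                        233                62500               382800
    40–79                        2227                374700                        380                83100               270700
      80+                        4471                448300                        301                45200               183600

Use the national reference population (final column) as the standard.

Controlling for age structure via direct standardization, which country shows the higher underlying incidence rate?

Age-specific rates per 100000 for Harrovia: 39.64, 103.86, 193.66, 252.24, 559.31, 594.34, 997.32.
For Jutmark: 31.25, 119.80, 205.42, 327.42, 372.80, 457.28, 665.93.
Standard total = 2566500; weights = 0.2079, 0.1627, 0.1696, 0.1336, 0.1492, 0.1055, 0.0715.
Harrovia: 0.2079×39.64 + 0.1627×103.86 + 0.1696×193.66 + 0.1336×252.24 + 0.1492×559.31 + 0.1055×594.34 + 0.0715×997.32 = 309.1506 per 100000.
Jutmark: 0.2079×31.25 + 0.1627×119.80 + 0.1696×205.42 + 0.1336×327.42 + 0.1492×372.80 + 0.1055×457.28 + 0.0715×665.93 = 256.0574 per 100000.

Harrovia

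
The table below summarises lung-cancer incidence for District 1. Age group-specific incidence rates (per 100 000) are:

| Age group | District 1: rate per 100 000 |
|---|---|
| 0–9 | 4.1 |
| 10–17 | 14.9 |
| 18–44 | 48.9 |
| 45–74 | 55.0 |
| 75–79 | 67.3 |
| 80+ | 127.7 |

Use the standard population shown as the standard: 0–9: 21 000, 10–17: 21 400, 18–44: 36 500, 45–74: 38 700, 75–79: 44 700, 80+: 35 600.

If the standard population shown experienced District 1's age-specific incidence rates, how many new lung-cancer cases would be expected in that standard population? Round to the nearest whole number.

119

Expected new lung-cancer cases = Σ (standard pop × age-specific rate ÷ 100 000)
= 21 000×4.1/100 000 + 21 400×14.9/100 000 + 36 500×48.9/100 000 + 38 700×55.0/100 000 + 44 700×67.3/100 000 + 35 600×127.7/100 000
= 0.86 + 3.19 + 17.85 + 21.29 + 30.08 + 45.46 = 118.73.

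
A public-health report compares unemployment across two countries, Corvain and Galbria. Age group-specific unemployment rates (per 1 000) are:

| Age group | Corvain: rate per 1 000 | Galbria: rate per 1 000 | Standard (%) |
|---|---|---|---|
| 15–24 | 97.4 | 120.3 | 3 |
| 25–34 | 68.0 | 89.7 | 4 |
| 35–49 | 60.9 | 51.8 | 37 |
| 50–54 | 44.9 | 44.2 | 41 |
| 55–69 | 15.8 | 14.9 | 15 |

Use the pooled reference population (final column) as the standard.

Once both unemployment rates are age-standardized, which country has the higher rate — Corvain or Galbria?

Corvain

Standard weights: 0.03, 0.04, 0.37, 0.41, 0.15.
Corvain: 0.0300×97.4 + 0.0400×68.0 + 0.3700×60.9 + 0.4100×44.9 + 0.1500×15.8 = 48.9540 per 1 000.
Galbria: 0.0300×120.3 + 0.0400×89.7 + 0.3700×51.8 + 0.4100×44.2 + 0.1500×14.9 = 46.7200 per 1 000.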